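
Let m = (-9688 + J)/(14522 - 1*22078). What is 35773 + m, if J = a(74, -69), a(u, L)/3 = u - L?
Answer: 270310047/7556 ≈ 35774.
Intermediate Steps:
a(u, L) = -3*L + 3*u (a(u, L) = 3*(u - L) = -3*L + 3*u)
J = 429 (J = -3*(-69) + 3*74 = 207 + 222 = 429)
m = 9259/7556 (m = (-9688 + 429)/(14522 - 1*22078) = -9259/(14522 - 22078) = -9259/(-7556) = -9259*(-1/7556) = 9259/7556 ≈ 1.2254)
35773 + m = 35773 + 9259/7556 = 270310047/7556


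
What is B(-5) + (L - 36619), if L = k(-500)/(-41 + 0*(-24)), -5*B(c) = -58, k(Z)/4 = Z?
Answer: -7494517/205 ≈ -36559.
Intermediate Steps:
k(Z) = 4*Z
B(c) = 58/5 (B(c) = -⅕*(-58) = 58/5)
L = 2000/41 (L = (4*(-500))/(-41 + 0*(-24)) = -2000/(-41 + 0) = -2000/(-41) = -2000*(-1/41) = 2000/41 ≈ 48.781)
B(-5) + (L - 36619) = 58/5 + (2000/41 - 36619) = 58/5 - 1499379/41 = -7494517/205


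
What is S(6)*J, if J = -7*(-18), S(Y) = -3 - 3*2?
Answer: -1134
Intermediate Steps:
S(Y) = -9 (S(Y) = -3 - 6 = -9)
J = 126
S(6)*J = -9*126 = -1134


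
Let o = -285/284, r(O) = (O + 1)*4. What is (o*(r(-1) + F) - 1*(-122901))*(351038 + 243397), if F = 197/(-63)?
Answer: 145240340282455/1988 ≈ 7.3058e+10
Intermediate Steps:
r(O) = 4 + 4*O (r(O) = (1 + O)*4 = 4 + 4*O)
o = -285/284 (o = -285*1/284 = -285/284 ≈ -1.0035)
F = -197/63 (F = 197*(-1/63) = -197/63 ≈ -3.1270)
(o*(r(-1) + F) - 1*(-122901))*(351038 + 243397) = (-285*((4 + 4*(-1)) - 197/63)/284 - 1*(-122901))*(351038 + 243397) = (-285*((4 - 4) - 197/63)/284 + 122901)*594435 = (-285*(0 - 197/63)/284 + 122901)*594435 = (-285/284*(-197/63) + 122901)*594435 = (18715/5964 + 122901)*594435 = (733000279/5964)*594435 = 145240340282455/1988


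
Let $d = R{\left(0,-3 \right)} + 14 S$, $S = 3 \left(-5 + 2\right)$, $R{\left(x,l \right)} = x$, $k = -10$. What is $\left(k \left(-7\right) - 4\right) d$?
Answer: $-8316$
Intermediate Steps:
$S = -9$ ($S = 3 \left(-3\right) = -9$)
$d = -126$ ($d = 0 + 14 \left(-9\right) = 0 - 126 = -126$)
$\left(k \left(-7\right) - 4\right) d = \left(\left(-10\right) \left(-7\right) - 4\right) \left(-126\right) = \left(70 - 4\right) \left(-126\right) = 66 \left(-126\right) = -8316$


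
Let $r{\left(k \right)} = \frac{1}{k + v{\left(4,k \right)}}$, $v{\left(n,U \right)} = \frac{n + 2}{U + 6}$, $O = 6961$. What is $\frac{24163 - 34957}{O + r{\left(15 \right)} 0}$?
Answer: $- \frac{10794}{6961} \approx -1.5506$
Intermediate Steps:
$v{\left(n,U \right)} = \frac{2 + n}{6 + U}$
$r{\left(k \right)} = \frac{1}{k + \frac{6}{6 + k}}$ ($r{\left(k \right)} = \frac{1}{k + \frac{2 + 4}{6 + k}} = \frac{1}{k + \frac{1}{6 + k} 6} = \frac{1}{k + \frac{6}{6 + k}}$)
$\frac{24163 - 34957}{O + r{\left(15 \right)} 0} = \frac{24163 - 34957}{6961 + \frac{6 + 15}{6 + 15 \left(6 + 15\right)} 0} = - \frac{10794}{6961 + \frac{1}{6 + 15 \cdot 21} \cdot 21 \cdot 0} = - \frac{10794}{6961 + \frac{1}{6 + 315} \cdot 21 \cdot 0} = - \frac{10794}{6961 + \frac{1}{321} \cdot 21 \cdot 0} = - \frac{10794}{6961 + \frac{7}{107} \cdot 0} = - \frac{10794}{6961 + 0} = - \frac{10794}{6961}$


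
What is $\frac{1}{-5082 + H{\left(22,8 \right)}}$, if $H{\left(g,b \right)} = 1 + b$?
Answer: $- \frac{1}{5073} \approx -0.00019712$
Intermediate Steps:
$\frac{1}{-5082 + H{\left(22,8 \right)}} = \frac{1}{-5082 + \left(1 + 8\right)} = \frac{1}{-5082 + 9} = \frac{1}{-5073} = - \frac{1}{5073}$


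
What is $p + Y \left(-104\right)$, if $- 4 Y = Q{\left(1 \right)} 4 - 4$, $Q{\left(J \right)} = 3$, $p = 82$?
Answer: $290$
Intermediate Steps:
$Y = -2$ ($Y = - \frac{3 \cdot 4 - 4}{4} = - \frac{12 - 4}{4} = \left(- \frac{1}{4}\right) 8 = -2$)
$p + Y \left(-104\right) = 82 - -208 = 82 + 208 = 290$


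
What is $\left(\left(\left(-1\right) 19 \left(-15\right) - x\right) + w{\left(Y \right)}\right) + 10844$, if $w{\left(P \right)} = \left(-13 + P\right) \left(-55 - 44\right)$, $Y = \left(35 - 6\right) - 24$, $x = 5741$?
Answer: $6180$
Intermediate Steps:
$Y = 5$ ($Y = 29 - 24 = 5$)
$w{\left(P \right)} = 1287 - 99 P$ ($w{\left(P \right)} = \left(-13 + P\right) \left(-99\right) = 1287 - 99 P$)
$\left(\left(\left(-1\right) 19 \left(-15\right) - x\right) + w{\left(Y \right)}\right) + 10844 = \left(\left(\left(-1\right) 19 \left(-15\right) - 5741\right) + \left(1287 - 495\right)\right) + 10844 = \left(\left(\left(-19\right) \left(-15\right) - 5741\right) + \left(1287 - 495\right)\right) + 10844 = \left(\left(285 - 5741\right) + 792\right) + 10844 = \left(-5456 + 792\right) + 10844 = -4664 + 10844 = 6180$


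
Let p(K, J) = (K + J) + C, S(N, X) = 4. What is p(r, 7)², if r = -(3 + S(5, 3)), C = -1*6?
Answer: 36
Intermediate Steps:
C = -6
r = -7 (r = -(3 + 4) = -1*7 = -7)
p(K, J) = -6 + J + K (p(K, J) = (K + J) - 6 = (J + K) - 6 = -6 + J + K)
p(r, 7)² = (-6 + 7 - 7)² = (-6)² = 36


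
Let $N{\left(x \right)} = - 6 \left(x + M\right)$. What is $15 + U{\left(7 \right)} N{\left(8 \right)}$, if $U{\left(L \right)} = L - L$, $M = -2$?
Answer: $15$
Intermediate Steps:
$U{\left(L \right)} = 0$
$N{\left(x \right)} = 12 - 6 x$ ($N{\left(x \right)} = - 6 \left(x - 2\right) = - 6 \left(-2 + x\right) = 12 - 6 x$)
$15 + U{\left(7 \right)} N{\left(8 \right)} = 15 + 0 \left(12 - 48\right) = 15 + 0 \left(-36\right) = 15 + 0 = 15$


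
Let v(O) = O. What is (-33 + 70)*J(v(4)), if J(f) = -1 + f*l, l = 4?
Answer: 555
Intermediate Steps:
J(f) = -1 + 4*f (J(f) = -1 + f*4 = -1 + 4*f)
(-33 + 70)*J(v(4)) = (-33 + 70)*(-1 + 4*4) = 37*(-1 + 16) = 37*15 = 555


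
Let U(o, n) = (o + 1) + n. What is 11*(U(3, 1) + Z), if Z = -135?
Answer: -1430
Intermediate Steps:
U(o, n) = 1 + n + o (U(o, n) = (1 + o) + n = 1 + n + o)
11*(U(3, 1) + Z) = 11*((1 + 1 + 3) - 135) = 11*(5 - 135) = 11*(-130) = -1430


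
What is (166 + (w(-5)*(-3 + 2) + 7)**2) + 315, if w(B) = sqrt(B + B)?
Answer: 520 - 14*I*sqrt(10) ≈ 520.0 - 44.272*I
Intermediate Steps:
w(B) = sqrt(2)*sqrt(B) (w(B) = sqrt(2*B) = sqrt(2)*sqrt(B))
(166 + (w(-5)*(-3 + 2) + 7)**2) + 315 = (166 + ((sqrt(2)*sqrt(-5))*(-3 + 2) + 7)**2) + 315 = (166 + ((sqrt(2)*(I*sqrt(5)))*(-1) + 7)**2) + 315 = (166 + ((I*sqrt(10))*(-1) + 7)**2) + 315 = (166 + (-I*sqrt(10) + 7)**2) + 315 = (166 + (7 - I*sqrt(10))**2) + 315 = 481 + (7 - I*sqrt(10))**2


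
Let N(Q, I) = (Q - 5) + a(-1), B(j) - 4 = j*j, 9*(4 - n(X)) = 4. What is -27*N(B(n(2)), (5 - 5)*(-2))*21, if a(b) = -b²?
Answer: -6034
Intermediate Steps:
n(X) = 32/9 (n(X) = 4 - ⅑*4 = 4 - 4/9 = 32/9)
B(j) = 4 + j² (B(j) = 4 + j*j = 4 + j²)
N(Q, I) = -6 + Q (N(Q, I) = (Q - 5) - 1*(-1)² = (-5 + Q) - 1*1 = (-5 + Q) - 1 = -6 + Q)
-27*N(B(n(2)), (5 - 5)*(-2))*21 = -27*(-6 + (4 + (32/9)²))*21 = -27*(-6 + (4 + 1024/81))*21 = -27*(-6 + 1348/81)*21 = -27*862/81*21 = -862/3*21 = -6034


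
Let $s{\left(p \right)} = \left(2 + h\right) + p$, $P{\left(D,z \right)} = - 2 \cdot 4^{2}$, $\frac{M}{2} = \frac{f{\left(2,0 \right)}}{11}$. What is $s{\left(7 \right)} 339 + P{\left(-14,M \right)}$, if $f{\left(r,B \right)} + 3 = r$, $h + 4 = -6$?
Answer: $-371$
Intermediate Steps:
$h = -10$ ($h = -4 - 6 = -10$)
$f{\left(r,B \right)} = -3 + r$
$M = - \frac{2}{11}$ ($M = 2 \frac{-3 + 2}{11} = 2 \left(\left(-1\right) \frac{1}{11}\right) = 2 \left(- \frac{1}{11}\right) = - \frac{2}{11} \approx -0.18182$)
$P{\left(D,z \right)} = -32$ ($P{\left(D,z \right)} = \left(-2\right) 16 = -32$)
$s{\left(p \right)} = -8 + p$ ($s{\left(p \right)} = \left(2 - 10\right) + p = -8 + p$)
$s{\left(7 \right)} 339 + P{\left(-14,M \right)} = \left(-8 + 7\right) 339 - 32 = \left(-1\right) 339 - 32 = -339 - 32 = -371$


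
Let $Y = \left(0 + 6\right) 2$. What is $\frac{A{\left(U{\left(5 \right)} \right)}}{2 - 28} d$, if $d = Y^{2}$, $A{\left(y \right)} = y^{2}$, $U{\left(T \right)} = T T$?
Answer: $- \frac{45000}{13} \approx -3461.5$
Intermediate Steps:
$Y = 12$ ($Y = 6 \cdot 2 = 12$)
$U{\left(T \right)} = T^{2}$
$d = 144$ ($d = 12^{2} = 144$)
$\frac{A{\left(U{\left(5 \right)} \right)}}{2 - 28} d = \frac{\left(5^{2}\right)^{2}}{2 - 28} \cdot 144 = \frac{25^{2}}{-26} \cdot 144 = \left(- \frac{1}{26}\right) 625 \cdot 144 = \left(- \frac{625}{26}\right) 144 = - \frac{45000}{13}$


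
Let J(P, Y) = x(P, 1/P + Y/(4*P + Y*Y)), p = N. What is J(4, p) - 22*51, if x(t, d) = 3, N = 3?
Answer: -1119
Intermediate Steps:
p = 3
J(P, Y) = 3
J(4, p) - 22*51 = 3 - 22*51 = 3 - 1122 = -1119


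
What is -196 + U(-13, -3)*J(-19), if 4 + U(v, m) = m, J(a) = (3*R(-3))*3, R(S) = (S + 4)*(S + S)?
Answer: 182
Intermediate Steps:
R(S) = 2*S*(4 + S) (R(S) = (4 + S)*(2*S) = 2*S*(4 + S))
J(a) = -54 (J(a) = (3*(2*(-3)*(4 - 3)))*3 = (3*(2*(-3)*1))*3 = (3*(-6))*3 = -18*3 = -54)
U(v, m) = -4 + m
-196 + U(-13, -3)*J(-19) = -196 + (-4 - 3)*(-54) = -196 - 7*(-54) = -196 + 378 = 182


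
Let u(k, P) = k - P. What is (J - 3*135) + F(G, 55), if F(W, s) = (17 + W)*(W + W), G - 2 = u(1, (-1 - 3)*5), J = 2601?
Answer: 4036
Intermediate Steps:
G = 23 (G = 2 + (1 - (-1 - 3)*5) = 2 + (1 - (-4)*5) = 2 + (1 - 1*(-20)) = 2 + (1 + 20) = 2 + 21 = 23)
F(W, s) = 2*W*(17 + W) (F(W, s) = (17 + W)*(2*W) = 2*W*(17 + W))
(J - 3*135) + F(G, 55) = (2601 - 3*135) + 2*23*(17 + 23) = (2601 - 405) + 2*23*40 = 2196 + 1840 = 4036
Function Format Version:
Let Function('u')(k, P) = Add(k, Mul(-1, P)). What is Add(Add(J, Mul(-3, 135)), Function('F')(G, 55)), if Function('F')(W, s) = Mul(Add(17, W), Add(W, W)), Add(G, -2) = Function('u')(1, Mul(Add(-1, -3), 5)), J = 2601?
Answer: 4036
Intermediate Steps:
G = 23 (G = Add(2, Add(1, Mul(-1, Mul(Add(-1, -3), 5)))) = Add(2, Add(1, Mul(-1, Mul(-4, 5)))) = Add(2, Add(1, Mul(-1, -20))) = Add(2, Add(1, 20)) = Add(2, 21) = 23)
Function('F')(W, s) = Mul(2, W, Add(17, W)) (Function('F')(W, s) = Mul(Add(17, W), Mul(2, W)) = Mul(2, W, Add(17, W)))
Add(Add(J, Mul(-3, 135)), Function('F')(G, 55)) = Add(Add(2601, Mul(-3, 135)), Mul(2, 23, Add(17, 23))) = Add(Add(2601, -405), Mul(2, 23, 40)) = Add(2196, 1840) = 4036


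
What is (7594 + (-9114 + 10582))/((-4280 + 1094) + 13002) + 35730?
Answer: 175367371/4908 ≈ 35731.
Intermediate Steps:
(7594 + (-9114 + 10582))/((-4280 + 1094) + 13002) + 35730 = (7594 + 1468)/(-3186 + 13002) + 35730 = 9062/9816 + 35730 = 9062*(1/9816) + 35730 = 4531/4908 + 35730 = 175367371/4908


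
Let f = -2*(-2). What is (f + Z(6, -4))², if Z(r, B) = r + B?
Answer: 36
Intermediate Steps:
f = 4
Z(r, B) = B + r
(f + Z(6, -4))² = (4 + (-4 + 6))² = (4 + 2)² = 6² = 36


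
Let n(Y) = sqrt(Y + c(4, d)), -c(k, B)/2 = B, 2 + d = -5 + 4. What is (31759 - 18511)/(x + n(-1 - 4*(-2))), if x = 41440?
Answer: 7956480/24888023 - 192*sqrt(13)/24888023 ≈ 0.31966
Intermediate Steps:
d = -3 (d = -2 + (-5 + 4) = -2 - 1 = -3)
c(k, B) = -2*B
n(Y) = sqrt(6 + Y) (n(Y) = sqrt(Y - 2*(-3)) = sqrt(Y + 6) = sqrt(6 + Y))
(31759 - 18511)/(x + n(-1 - 4*(-2))) = (31759 - 18511)/(41440 + sqrt(6 + (-1 - 4*(-2)))) = 13248/(41440 + sqrt(6 + (-1 + 8))) = 13248/(41440 + sqrt(6 + 7)) = 13248/(41440 + sqrt(13))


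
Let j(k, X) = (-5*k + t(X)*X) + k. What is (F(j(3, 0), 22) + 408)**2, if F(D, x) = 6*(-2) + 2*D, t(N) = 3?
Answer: 138384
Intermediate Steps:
j(k, X) = -4*k + 3*X (j(k, X) = (-5*k + 3*X) + k = -4*k + 3*X)
F(D, x) = -12 + 2*D
(F(j(3, 0), 22) + 408)**2 = ((-12 + 2*(-4*3 + 3*0)) + 408)**2 = ((-12 + 2*(-12 + 0)) + 408)**2 = ((-12 + 2*(-12)) + 408)**2 = ((-12 - 24) + 408)**2 = (-36 + 408)**2 = 372**2 = 138384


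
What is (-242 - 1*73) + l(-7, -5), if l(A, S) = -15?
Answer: -330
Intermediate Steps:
(-242 - 1*73) + l(-7, -5) = (-242 - 1*73) - 15 = (-242 - 73) - 15 = -315 - 15 = -330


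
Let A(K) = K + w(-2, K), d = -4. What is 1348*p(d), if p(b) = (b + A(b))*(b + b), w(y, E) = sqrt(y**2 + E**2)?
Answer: 86272 - 21568*sqrt(5) ≈ 38045.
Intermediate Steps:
w(y, E) = sqrt(E**2 + y**2)
A(K) = K + sqrt(4 + K**2) (A(K) = K + sqrt(K**2 + (-2)**2) = K + sqrt(K**2 + 4) = K + sqrt(4 + K**2))
p(b) = 2*b*(sqrt(4 + b**2) + 2*b) (p(b) = (b + (b + sqrt(4 + b**2)))*(b + b) = (sqrt(4 + b**2) + 2*b)*(2*b) = 2*b*(sqrt(4 + b**2) + 2*b))
1348*p(d) = 1348*(2*(-4)*(sqrt(4 + (-4)**2) + 2*(-4))) = 1348*(2*(-4)*(sqrt(4 + 16) - 8)) = 1348*(2*(-4)*(sqrt(20) - 8)) = 1348*(2*(-4)*(2*sqrt(5) - 8)) = 1348*(2*(-4)*(-8 + 2*sqrt(5))) = 1348*(64 - 16*sqrt(5)) = 86272 - 21568*sqrt(5)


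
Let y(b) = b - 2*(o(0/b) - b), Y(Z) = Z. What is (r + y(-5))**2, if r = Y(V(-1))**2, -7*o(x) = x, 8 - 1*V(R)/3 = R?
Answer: 509796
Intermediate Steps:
V(R) = 24 - 3*R
o(x) = -x/7
y(b) = 3*b (y(b) = b - 2*(-0/b - b) = b - 2*(-1/7*0 - b) = b - 2*(0 - b) = b - (-2)*b = b + 2*b = 3*b)
r = 729 (r = (24 - 3*(-1))**2 = (24 + 3)**2 = 27**2 = 729)
(r + y(-5))**2 = (729 + 3*(-5))**2 = (729 - 15)**2 = 714**2 = 509796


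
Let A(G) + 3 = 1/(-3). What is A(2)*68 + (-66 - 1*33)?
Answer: -977/3 ≈ -325.67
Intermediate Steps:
A(G) = -10/3 (A(G) = -3 + 1/(-3) = -3 + 1*(-⅓) = -3 - ⅓ = -10/3)
A(2)*68 + (-66 - 1*33) = -10/3*68 + (-66 - 1*33) = -680/3 + (-66 - 33) = -680/3 - 99 = -977/3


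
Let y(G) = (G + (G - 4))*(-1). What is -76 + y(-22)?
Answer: -28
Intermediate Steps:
y(G) = 4 - 2*G (y(G) = (G + (-4 + G))*(-1) = (-4 + 2*G)*(-1) = 4 - 2*G)
-76 + y(-22) = -76 + (4 - 2*(-22)) = -76 + (4 + 44) = -76 + 48 = -28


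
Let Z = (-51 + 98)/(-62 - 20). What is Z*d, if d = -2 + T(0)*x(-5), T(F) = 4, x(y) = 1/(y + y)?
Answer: 282/205 ≈ 1.3756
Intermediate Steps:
x(y) = 1/(2*y)
d = -12/5 (d = -2 + 4*((½)/(-5)) = -2 + 4*((½)*(-⅕)) = -2 + 4*(-⅒) = -2 - ⅖ = -12/5 ≈ -2.4000)
Z = -47/82 (Z = 47/(-82) = 47*(-1/82) = -47/82 ≈ -0.57317)
Z*d = -47/82*(-12/5) = 282/205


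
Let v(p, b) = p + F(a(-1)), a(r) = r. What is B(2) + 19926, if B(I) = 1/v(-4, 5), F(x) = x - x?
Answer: 79703/4 ≈ 19926.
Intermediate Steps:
F(x) = 0
v(p, b) = p (v(p, b) = p + 0 = p)
B(I) = -¼ (B(I) = 1/(-4) = -¼)
B(2) + 19926 = -¼ + 19926 = 79703/4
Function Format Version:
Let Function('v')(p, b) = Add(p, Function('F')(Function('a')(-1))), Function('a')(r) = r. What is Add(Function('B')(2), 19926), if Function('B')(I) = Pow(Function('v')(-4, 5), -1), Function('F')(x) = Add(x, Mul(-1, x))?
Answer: Rational(79703, 4) ≈ 19926.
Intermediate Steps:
Function('F')(x) = 0
Function('v')(p, b) = p (Function('v')(p, b) = Add(p, 0) = p)
Function('B')(I) = Rational(-1, 4) (Function('B')(I) = Pow(-4, -1) = Rational(-1, 4))
Add(Function('B')(2), 19926) = Add(Rational(-1, 4), 19926) = Rational(79703, 4)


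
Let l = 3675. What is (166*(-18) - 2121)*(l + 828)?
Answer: -23005827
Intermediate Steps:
(166*(-18) - 2121)*(l + 828) = (166*(-18) - 2121)*(3675 + 828) = (-2988 - 2121)*4503 = -5109*4503 = -23005827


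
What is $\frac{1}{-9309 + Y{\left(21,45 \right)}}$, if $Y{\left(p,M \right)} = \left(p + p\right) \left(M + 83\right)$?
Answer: $- \frac{1}{3933} \approx -0.00025426$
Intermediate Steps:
$Y{\left(p,M \right)} = 2 p \left(83 + M\right)$
$\frac{1}{-9309 + Y{\left(21,45 \right)}} = \frac{1}{-9309 + 2 \cdot 21 \left(83 + 45\right)} = \frac{1}{-9309 + 2 \cdot 21 \cdot 128} = \frac{1}{-9309 + 5376} = \frac{1}{-3933} = - \frac{1}{3933}$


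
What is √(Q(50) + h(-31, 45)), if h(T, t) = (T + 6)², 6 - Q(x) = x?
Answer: √581 ≈ 24.104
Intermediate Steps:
Q(x) = 6 - x
h(T, t) = (6 + T)²
√(Q(50) + h(-31, 45)) = √((6 - 1*50) + (6 - 31)²) = √((6 - 50) + (-25)²) = √(-44 + 625) = √581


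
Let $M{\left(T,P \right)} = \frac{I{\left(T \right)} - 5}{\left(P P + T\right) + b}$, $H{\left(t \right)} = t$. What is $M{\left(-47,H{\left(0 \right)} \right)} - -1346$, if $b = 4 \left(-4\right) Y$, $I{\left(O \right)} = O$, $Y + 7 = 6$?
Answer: $\frac{41778}{31} \approx 1347.7$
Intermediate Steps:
$Y = -1$ ($Y = -7 + 6 = -1$)
$b = 16$ ($b = 4 \left(-4\right) \left(-1\right) = \left(-16\right) \left(-1\right) = 16$)
$M{\left(T,P \right)} = \frac{-5 + T}{16 + T + P^{2}}$ ($M{\left(T,P \right)} = \frac{T - 5}{\left(P P + T\right) + 16} = \frac{-5 + T}{\left(P^{2} + T\right) + 16} = \frac{-5 + T}{\left(T + P^{2}\right) + 16} = \frac{-5 + T}{16 + T + P^{2}}$)
$M{\left(-47,H{\left(0 \right)} \right)} - -1346 = \frac{-5 - 47}{16 - 47 + 0^{2}} - -1346 = \frac{1}{16 - 47 + 0} \left(-52\right) + 1346 = \frac{1}{-31} \left(-52\right) + 1346 = \left(- \frac{1}{31}\right) \left(-52\right) + 1346 = \frac{52}{31} + 1346 = \frac{41778}{31}$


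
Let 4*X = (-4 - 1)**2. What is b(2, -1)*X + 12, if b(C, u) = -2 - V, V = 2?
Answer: -13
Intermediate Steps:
X = 25/4 (X = (-4 - 1)**2/4 = (1/4)*(-5)**2 = (1/4)*25 = 25/4 ≈ 6.2500)
b(C, u) = -4 (b(C, u) = -2 - 1*2 = -2 - 2 = -4)
b(2, -1)*X + 12 = -4*25/4 + 12 = -25 + 12 = -13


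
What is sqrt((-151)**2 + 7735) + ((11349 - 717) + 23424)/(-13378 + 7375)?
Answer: -3784/667 + 2*sqrt(7634) ≈ 169.07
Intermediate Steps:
sqrt((-151)**2 + 7735) + ((11349 - 717) + 23424)/(-13378 + 7375) = sqrt(22801 + 7735) + (10632 + 23424)/(-6003) = sqrt(30536) + 34056*(-1/6003) = 2*sqrt(7634) - 3784/667 = -3784/667 + 2*sqrt(7634)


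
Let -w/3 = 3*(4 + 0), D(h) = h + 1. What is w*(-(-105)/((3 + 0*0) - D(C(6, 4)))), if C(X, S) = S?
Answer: 1890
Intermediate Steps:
D(h) = 1 + h
w = -36 (w = -9*(4 + 0) = -9*4 = -3*12 = -36)
w*(-(-105)/((3 + 0*0) - D(C(6, 4)))) = -(-36)*(-105/((3 + 0*0) - (1 + 4))) = -(-36)*(-105/((3 + 0) - 1*5)) = -(-36)*(-105/(3 - 5)) = -(-36)*(-105/(-2)) = -(-36)*(-105*(-1/2)) = -(-36)*105/2 = -36*(-105/2) = 1890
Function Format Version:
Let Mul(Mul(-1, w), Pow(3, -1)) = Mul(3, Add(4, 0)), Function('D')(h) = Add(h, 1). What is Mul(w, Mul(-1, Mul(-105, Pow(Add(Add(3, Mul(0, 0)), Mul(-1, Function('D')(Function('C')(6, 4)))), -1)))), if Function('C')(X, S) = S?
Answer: 1890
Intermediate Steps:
Function('D')(h) = Add(1, h)
w = -36 (w = Mul(-3, Mul(3, Add(4, 0))) = Mul(-3, Mul(3, 4)) = Mul(-3, 12) = -36)
Mul(w, Mul(-1, Mul(-105, Pow(Add(Add(3, Mul(0, 0)), Mul(-1, Function('D')(Function('C')(6, 4)))), -1)))) = Mul(-36, Mul(-1, Mul(-105, Pow(Add(Add(3, Mul(0, 0)), Mul(-1, Add(1, 4))), -1)))) = Mul(-36, Mul(-1, Mul(-105, Pow(Add(Add(3, 0), Mul(-1, 5)), -1)))) = Mul(-36, Mul(-1, Mul(-105, Pow(Add(3, -5), -1)))) = Mul(-36, Mul(-1, Mul(-105, Pow(-2, -1)))) = Mul(-36, Mul(-1, Mul(-105, Rational(-1, 2)))) = Mul(-36, Mul(-1, Rational(105, 2))) = Mul(-36, Rational(-105, 2)) = 1890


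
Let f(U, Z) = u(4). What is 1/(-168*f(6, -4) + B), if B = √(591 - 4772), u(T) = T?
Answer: -672/455765 - I*√4181/455765 ≈ -0.0014744 - 0.00014187*I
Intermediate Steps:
B = I*√4181 (B = √(-4181) = I*√4181 ≈ 64.661*I)
f(U, Z) = 4
1/(-168*f(6, -4) + B) = 1/(-168*4 + I*√4181) = 1/(-672 + I*√4181)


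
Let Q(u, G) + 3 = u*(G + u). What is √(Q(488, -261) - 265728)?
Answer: I*√154955 ≈ 393.64*I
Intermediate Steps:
Q(u, G) = -3 + u*(G + u)
√(Q(488, -261) - 265728) = √((-3 + 488² - 261*488) - 265728) = √((-3 + 238144 - 127368) - 265728) = √(110773 - 265728) = √(-154955) = I*√154955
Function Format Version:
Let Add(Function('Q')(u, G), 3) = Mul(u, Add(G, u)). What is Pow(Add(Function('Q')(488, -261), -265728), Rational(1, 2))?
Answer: Mul(I, Pow(154955, Rational(1, 2))) ≈ Mul(393.64, I)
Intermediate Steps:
Function('Q')(u, G) = Add(-3, Mul(u, Add(G, u)))
Pow(Add(Function('Q')(488, -261), -265728), Rational(1, 2)) = Pow(Add(Add(-3, Pow(488, 2), Mul(-261, 488)), -265728), Rational(1, 2)) = Pow(Add(Add(-3, 238144, -127368), -265728), Rational(1, 2)) = Pow(Add(110773, -265728), Rational(1, 2)) = Pow(-154955, Rational(1, 2)) = Mul(I, Pow(154955, Rational(1, 2)))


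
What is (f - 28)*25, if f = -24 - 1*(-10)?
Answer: -1050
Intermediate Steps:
f = -14 (f = -24 + 10 = -14)
(f - 28)*25 = (-14 - 28)*25 = -42*25 = -1050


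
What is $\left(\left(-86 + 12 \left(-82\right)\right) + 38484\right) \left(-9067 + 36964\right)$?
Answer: $1043738358$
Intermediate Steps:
$\left(\left(-86 + 12 \left(-82\right)\right) + 38484\right) \left(-9067 + 36964\right) = \left(\left(-86 - 984\right) + 38484\right) 27897 = \left(-1070 + 38484\right) 27897 = 37414 \cdot 27897 = 1043738358$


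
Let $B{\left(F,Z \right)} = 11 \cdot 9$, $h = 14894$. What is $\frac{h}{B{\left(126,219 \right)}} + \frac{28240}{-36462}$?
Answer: $\frac{8185898}{54693} \approx 149.67$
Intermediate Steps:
$B{\left(F,Z \right)} = 99$
$\frac{h}{B{\left(126,219 \right)}} + \frac{28240}{-36462} = \frac{14894}{99} + \frac{28240}{-36462} = 14894 \cdot \frac{1}{99} + 28240 \left(- \frac{1}{36462}\right) = \frac{1354}{9} - \frac{14120}{18231} = \frac{8185898}{54693}$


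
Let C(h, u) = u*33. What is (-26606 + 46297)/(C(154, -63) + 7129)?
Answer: 19691/5050 ≈ 3.8992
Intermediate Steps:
C(h, u) = 33*u
(-26606 + 46297)/(C(154, -63) + 7129) = (-26606 + 46297)/(33*(-63) + 7129) = 19691/(-2079 + 7129) = 19691/5050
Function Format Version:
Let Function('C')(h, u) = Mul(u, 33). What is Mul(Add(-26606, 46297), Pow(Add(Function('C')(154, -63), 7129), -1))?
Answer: Rational(19691, 5050) ≈ 3.8992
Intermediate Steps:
Function('C')(h, u) = Mul(33, u)
Mul(Add(-26606, 46297), Pow(Add(Function('C')(154, -63), 7129), -1)) = Mul(Add(-26606, 46297), Pow(Add(Mul(33, -63), 7129), -1)) = Mul(19691, Pow(Add(-2079, 7129), -1)) = Mul(19691, Pow(5050, -1)) = Mul(19691, Rational(1, 5050)) = Rational(19691, 5050)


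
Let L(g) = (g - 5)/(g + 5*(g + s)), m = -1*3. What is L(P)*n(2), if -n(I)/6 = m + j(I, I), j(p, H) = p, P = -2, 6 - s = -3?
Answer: -14/11 ≈ -1.2727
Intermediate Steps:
s = 9 (s = 6 - 1*(-3) = 6 + 3 = 9)
m = -3
L(g) = (-5 + g)/(45 + 6*g) (L(g) = (g - 5)/(g + 5*(g + 9)) = (-5 + g)/(g + 5*(9 + g)) = (-5 + g)/(g + (45 + 5*g)) = (-5 + g)/(45 + 6*g))
n(I) = 18 - 6*I (n(I) = -6*(-3 + I) = 18 - 6*I)
L(P)*n(2) = ((-5 - 2)/(3*(15 + 2*(-2))))*(18 - 6*2) = ((1/3)*(-7)/(15 - 4))*(18 - 12) = ((1/3)*(-7)/11)*6 = ((1/3)*(1/11)*(-7))*6 = -7/33*6 = -14/11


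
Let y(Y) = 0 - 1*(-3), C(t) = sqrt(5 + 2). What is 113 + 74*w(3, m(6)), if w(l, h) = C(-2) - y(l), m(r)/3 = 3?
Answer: -109 + 74*sqrt(7) ≈ 86.786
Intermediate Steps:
C(t) = sqrt(7)
m(r) = 9 (m(r) = 3*3 = 9)
y(Y) = 3 (y(Y) = 0 + 3 = 3)
w(l, h) = -3 + sqrt(7) (w(l, h) = sqrt(7) - 1*3 = sqrt(7) - 3 = -3 + sqrt(7))
113 + 74*w(3, m(6)) = 113 + 74*(-3 + sqrt(7)) = 113 + (-222 + 74*sqrt(7)) = -109 + 74*sqrt(7)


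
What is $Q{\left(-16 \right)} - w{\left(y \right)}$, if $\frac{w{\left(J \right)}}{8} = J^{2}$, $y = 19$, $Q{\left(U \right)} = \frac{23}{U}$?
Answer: $- \frac{46231}{16} \approx -2889.4$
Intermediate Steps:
$w{\left(J \right)} = 8 J^{2}$
$Q{\left(-16 \right)} - w{\left(y \right)} = \frac{23}{-16} - 8 \cdot 19^{2} = 23 \left(- \frac{1}{16}\right) - 8 \cdot 361 = - \frac{23}{16} - 2888 = - \frac{46231}{16}$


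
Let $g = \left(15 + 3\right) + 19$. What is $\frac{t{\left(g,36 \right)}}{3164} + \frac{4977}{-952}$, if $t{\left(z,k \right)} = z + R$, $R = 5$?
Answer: $- \frac{80139}{15368} \approx -5.2147$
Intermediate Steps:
$g = 37$ ($g = 18 + 19 = 37$)
$t{\left(z,k \right)} = 5 + z$ ($t{\left(z,k \right)} = z + 5 = 5 + z$)
$\frac{t{\left(g,36 \right)}}{3164} + \frac{4977}{-952} = \frac{5 + 37}{3164} + \frac{4977}{-952} = 42 \cdot \frac{1}{3164} + 4977 \left(- \frac{1}{952}\right) = \frac{3}{226} - \frac{711}{136} = - \frac{80139}{15368}$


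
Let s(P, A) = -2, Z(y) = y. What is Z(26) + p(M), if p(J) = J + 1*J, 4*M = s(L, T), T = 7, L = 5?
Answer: 25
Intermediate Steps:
M = -½ (M = (¼)*(-2) = -½ ≈ -0.50000)
p(J) = 2*J (p(J) = J + J = 2*J)
Z(26) + p(M) = 26 + 2*(-½) = 26 - 1 = 25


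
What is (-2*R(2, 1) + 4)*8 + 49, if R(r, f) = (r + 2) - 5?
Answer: 97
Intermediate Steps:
R(r, f) = -3 + r (R(r, f) = (2 + r) - 5 = -3 + r)
(-2*R(2, 1) + 4)*8 + 49 = (-2*(-3 + 2) + 4)*8 + 49 = (-2*(-1) + 4)*8 + 49 = (2 + 4)*8 + 49 = 6*8 + 49 = 48 + 49 = 97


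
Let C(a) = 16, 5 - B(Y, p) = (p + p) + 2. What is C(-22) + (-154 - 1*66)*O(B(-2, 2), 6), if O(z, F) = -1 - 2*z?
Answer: -204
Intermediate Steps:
B(Y, p) = 3 - 2*p (B(Y, p) = 5 - ((p + p) + 2) = 5 - (2*p + 2) = 5 - (2 + 2*p) = 5 + (-2 - 2*p) = 3 - 2*p)
C(-22) + (-154 - 1*66)*O(B(-2, 2), 6) = 16 + (-154 - 1*66)*(-1 - 2*(3 - 2*2)) = 16 + (-154 - 66)*(-1 - 2*(3 - 4)) = 16 - 220*(-1 - 2*(-1)) = 16 - 220*(-1 + 2) = 16 - 220*1 = 16 - 220 = -204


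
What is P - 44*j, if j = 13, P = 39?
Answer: -533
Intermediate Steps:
P - 44*j = 39 - 44*13 = 39 - 572 = -533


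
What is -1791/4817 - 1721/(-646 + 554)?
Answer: 8125285/443164 ≈ 18.335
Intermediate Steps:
-1791/4817 - 1721/(-646 + 554) = -1791*1/4817 - 1721/(-92) = -1791/4817 - 1721*(-1/92) = -1791/4817 + 1721/92 = 8125285/443164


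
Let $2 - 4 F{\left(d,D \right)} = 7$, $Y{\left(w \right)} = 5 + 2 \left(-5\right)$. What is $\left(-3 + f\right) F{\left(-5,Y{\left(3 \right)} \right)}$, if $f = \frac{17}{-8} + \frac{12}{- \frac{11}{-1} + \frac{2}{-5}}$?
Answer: $\frac{8465}{1696} \approx 4.9912$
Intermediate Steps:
$Y{\left(w \right)} = -5$ ($Y{\left(w \right)} = 5 - 10 = -5$)
$F{\left(d,D \right)} = - \frac{5}{4}$ ($F{\left(d,D \right)} = \frac{1}{2} - \frac{7}{4} = - \frac{5}{4}$)
$f = - \frac{421}{424}$ ($f = 17 \left(- \frac{1}{8}\right) + \frac{12}{\left(-11\right) \left(-1\right) + 2 \left(- \frac{1}{5}\right)} = - \frac{17}{8} + \frac{12}{11 - \frac{2}{5}} = - \frac{17}{8} + \frac{12}{\frac{53}{5}} = - \frac{17}{8} + 12 \cdot \frac{5}{53} = - \frac{17}{8} + \frac{60}{53} = - \frac{421}{424} \approx -0.99292$)
$\left(-3 + f\right) F{\left(-5,Y{\left(3 \right)} \right)} = \left(-3 - \frac{421}{424}\right) \left(- \frac{5}{4}\right) = \left(- \frac{1693}{424}\right) \left(- \frac{5}{4}\right) = \frac{8465}{1696}$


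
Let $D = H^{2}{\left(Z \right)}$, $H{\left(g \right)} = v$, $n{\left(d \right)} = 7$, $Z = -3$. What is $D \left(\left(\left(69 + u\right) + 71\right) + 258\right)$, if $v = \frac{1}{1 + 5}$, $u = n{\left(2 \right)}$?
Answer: $\frac{45}{4} \approx 11.25$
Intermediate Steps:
$u = 7$
$v = \frac{1}{6} \approx 0.16667$
$H{\left(g \right)} = \frac{1}{6}$
$D = \frac{1}{36}$ ($D = \left(\frac{1}{6}\right)^{2} = \frac{1}{36} \approx 0.027778$)
$D \left(\left(\left(69 + u\right) + 71\right) + 258\right) = \frac{\left(\left(69 + 7\right) + 71\right) + 258}{36} = \frac{\left(76 + 71\right) + 258}{36} = \frac{147 + 258}{36} = \frac{1}{36} \cdot 405 = \frac{45}{4}$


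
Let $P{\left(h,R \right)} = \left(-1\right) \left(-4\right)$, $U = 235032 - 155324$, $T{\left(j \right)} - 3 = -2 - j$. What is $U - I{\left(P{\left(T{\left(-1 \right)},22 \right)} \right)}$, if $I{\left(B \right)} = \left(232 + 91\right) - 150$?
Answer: $79535$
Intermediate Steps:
$T{\left(j \right)} = 1 - j$ ($T{\left(j \right)} = 3 - \left(2 + j\right) = 1 - j$)
$U = 79708$ ($U = 235032 - 155324 = 79708$)
$P{\left(h,R \right)} = 4$
$I{\left(B \right)} = 173$ ($I{\left(B \right)} = 323 - 150 = 173$)
$U - I{\left(P{\left(T{\left(-1 \right)},22 \right)} \right)} = 79708 - 173 = 79535$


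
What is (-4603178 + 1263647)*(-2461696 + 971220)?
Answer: 4977490806756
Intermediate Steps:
(-4603178 + 1263647)*(-2461696 + 971220) = -3339531*(-1490476) = 4977490806756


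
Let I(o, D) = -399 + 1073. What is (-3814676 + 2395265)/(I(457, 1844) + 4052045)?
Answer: -1419411/4052719 ≈ -0.35024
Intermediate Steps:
I(o, D) = 674
(-3814676 + 2395265)/(I(457, 1844) + 4052045) = (-3814676 + 2395265)/(674 + 4052045) = -1419411/4052719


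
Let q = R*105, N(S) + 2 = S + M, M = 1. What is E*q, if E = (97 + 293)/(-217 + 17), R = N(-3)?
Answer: 819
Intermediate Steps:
N(S) = -1 + S (N(S) = -2 + (S + 1) = -2 + (1 + S) = -1 + S)
R = -4 (R = -1 - 3 = -4)
q = -420 (q = -4*105 = -420)
E = -39/20 (E = 390/(-200) = 390*(-1/200) = -39/20 ≈ -1.9500)
E*q = -39/20*(-420) = 819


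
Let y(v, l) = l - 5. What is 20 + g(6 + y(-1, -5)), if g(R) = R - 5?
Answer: 11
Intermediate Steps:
y(v, l) = -5 + l
g(R) = -5 + R
20 + g(6 + y(-1, -5)) = 20 + (-5 + (6 + (-5 - 5))) = 20 + (-5 + (6 - 10)) = 20 + (-5 - 4) = 20 - 9 = 11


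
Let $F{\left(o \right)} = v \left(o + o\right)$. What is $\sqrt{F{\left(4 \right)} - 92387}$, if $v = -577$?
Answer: $i \sqrt{97003} \approx 311.45 i$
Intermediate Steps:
$F{\left(o \right)} = - 1154 o$ ($F{\left(o \right)} = - 577 \left(o + o\right) = - 577 \cdot 2 o = - 1154 o$)
$\sqrt{F{\left(4 \right)} - 92387} = \sqrt{\left(-1154\right) 4 - 92387} = \sqrt{-4616 - 92387} = \sqrt{-97003} = i \sqrt{97003}$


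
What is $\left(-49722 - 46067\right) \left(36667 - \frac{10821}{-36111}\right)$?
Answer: $- \frac{42277843591654}{12037} \approx -3.5123 \cdot 10^{9}$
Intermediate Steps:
$\left(-49722 - 46067\right) \left(36667 - \frac{10821}{-36111}\right) = - 95789 \left(36667 - - \frac{3607}{12037}\right) = - 95789 \left(36667 + \frac{3607}{12037}\right) = \left(-95789\right) \frac{441364286}{12037} = - \frac{42277843591654}{12037}$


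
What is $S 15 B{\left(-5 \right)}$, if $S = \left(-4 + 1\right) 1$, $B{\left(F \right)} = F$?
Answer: $225$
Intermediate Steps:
$S = -3$ ($S = \left(-3\right) 1 = -3$)
$S 15 B{\left(-5 \right)} = \left(-3\right) 15 \left(-5\right) = \left(-45\right) \left(-5\right) = 225$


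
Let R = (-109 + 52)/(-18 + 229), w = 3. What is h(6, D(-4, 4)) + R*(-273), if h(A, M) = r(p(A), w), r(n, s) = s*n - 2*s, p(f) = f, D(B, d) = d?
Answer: 18093/211 ≈ 85.749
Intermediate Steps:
r(n, s) = -2*s + n*s (r(n, s) = n*s - 2*s = -2*s + n*s)
h(A, M) = -6 + 3*A (h(A, M) = 3*(-2 + A) = -6 + 3*A)
R = -57/211 ≈ -0.27014
h(6, D(-4, 4)) + R*(-273) = (-6 + 3*6) - 57/211*(-273) = (-6 + 18) + 15561/211 = 12 + 15561/211 = 18093/211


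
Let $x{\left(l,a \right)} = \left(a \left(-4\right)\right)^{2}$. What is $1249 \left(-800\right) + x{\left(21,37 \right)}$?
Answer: $-977296$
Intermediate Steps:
$x{\left(l,a \right)} = 16 a^{2}$ ($x{\left(l,a \right)} = \left(- 4 a\right)^{2} = 16 a^{2}$)
$1249 \left(-800\right) + x{\left(21,37 \right)} = 1249 \left(-800\right) + 16 \cdot 37^{2} = -999200 + 16 \cdot 1369 = -999200 + 21904 = -977296$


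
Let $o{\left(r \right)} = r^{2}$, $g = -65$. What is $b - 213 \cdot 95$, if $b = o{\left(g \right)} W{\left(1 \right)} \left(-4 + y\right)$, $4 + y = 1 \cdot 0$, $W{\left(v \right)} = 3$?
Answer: $-121635$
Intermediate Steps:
$y = -4$ ($y = -4 + 1 \cdot 0 = -4 + 0 = -4$)
$b = -101400$ ($b = \left(-65\right)^{2} \cdot 3 \left(-4 - 4\right) = 4225 \cdot 3 \left(-8\right) = 4225 \left(-24\right) = -101400$)
$b - 213 \cdot 95 = -101400 - 213 \cdot 95 = -101400 - 20235 = -121635$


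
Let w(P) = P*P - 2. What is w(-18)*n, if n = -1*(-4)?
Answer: 1288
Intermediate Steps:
n = 4
w(P) = -2 + P² (w(P) = P² - 2 = -2 + P²)
w(-18)*n = (-2 + (-18)²)*4 = (-2 + 324)*4 = 322*4 = 1288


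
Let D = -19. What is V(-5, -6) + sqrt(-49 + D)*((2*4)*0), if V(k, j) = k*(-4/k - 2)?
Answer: 6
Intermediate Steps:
V(k, j) = k*(-2 - 4/k)
V(-5, -6) + sqrt(-49 + D)*((2*4)*0) = (-4 - 2*(-5)) + sqrt(-49 - 19)*((2*4)*0) = (-4 + 10) + sqrt(-68)*(8*0) = 6 + (2*I*sqrt(17))*0 = 6 + 0 = 6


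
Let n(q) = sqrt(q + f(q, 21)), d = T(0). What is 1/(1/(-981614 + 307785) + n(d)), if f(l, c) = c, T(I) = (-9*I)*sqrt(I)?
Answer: 673829/9534955946060 + 454045521241*sqrt(21)/9534955946060 ≈ 0.21822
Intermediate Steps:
T(I) = -9*I**(3/2)
d = 0 (d = -9*0**(3/2) = -9*0 = 0)
n(q) = sqrt(21 + q) (n(q) = sqrt(q + 21) = sqrt(21 + q))
1/(1/(-981614 + 307785) + n(d)) = 1/(1/(-981614 + 307785) + sqrt(21 + 0)) = 1/(1/(-673829) + sqrt(21)) = 1/(-1/673829 + sqrt(21))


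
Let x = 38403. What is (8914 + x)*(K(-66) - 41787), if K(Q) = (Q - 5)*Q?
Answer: -1755508017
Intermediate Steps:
K(Q) = Q*(-5 + Q) (K(Q) = (-5 + Q)*Q = Q*(-5 + Q))
(8914 + x)*(K(-66) - 41787) = (8914 + 38403)*(-66*(-5 - 66) - 41787) = 47317*(-66*(-71) - 41787) = 47317*(4686 - 41787) = 47317*(-37101) = -1755508017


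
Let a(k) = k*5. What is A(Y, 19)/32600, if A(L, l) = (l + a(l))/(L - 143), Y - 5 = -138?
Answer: -19/1499600 ≈ -1.2670e-5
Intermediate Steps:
a(k) = 5*k
Y = -133 (Y = 5 - 138 = -133)
A(L, l) = 6*l/(-143 + L) (A(L, l) = (l + 5*l)/(L - 143) = (6*l)/(-143 + L) = 6*l/(-143 + L))
A(Y, 19)/32600 = (6*19/(-143 - 133))/32600 = (6*19/(-276))*(1/32600) = (6*19*(-1/276))*(1/32600) = -19/46*1/32600 = -19/1499600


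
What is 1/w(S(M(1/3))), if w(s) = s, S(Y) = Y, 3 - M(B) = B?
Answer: 3/8 ≈ 0.37500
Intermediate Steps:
M(B) = 3 - B
1/w(S(M(1/3))) = 1/(3 - 1/3) = 1/(8/3) = 3/8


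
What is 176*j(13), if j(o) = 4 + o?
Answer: 2992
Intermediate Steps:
176*j(13) = 176*(4 + 13) = 176*17 = 2992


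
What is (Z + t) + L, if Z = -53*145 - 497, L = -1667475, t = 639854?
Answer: -1035803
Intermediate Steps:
Z = -8182 (Z = -7685 - 497 = -8182)
(Z + t) + L = (-8182 + 639854) - 1667475 = 631672 - 1667475 = -1035803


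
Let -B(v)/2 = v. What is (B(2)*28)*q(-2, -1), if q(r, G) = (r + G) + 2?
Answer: 112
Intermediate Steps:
q(r, G) = 2 + G + r (q(r, G) = (G + r) + 2 = 2 + G + r)
B(v) = -2*v
(B(2)*28)*q(-2, -1) = (-2*2*28)*(2 - 1 - 2) = -4*28*(-1) = -112*(-1) = 112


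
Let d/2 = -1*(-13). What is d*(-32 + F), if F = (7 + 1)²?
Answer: 832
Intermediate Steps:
d = 26 (d = 2*(-1*(-13)) = 2*13 = 26)
F = 64 (F = 8² = 64)
d*(-32 + F) = 26*(-32 + 64) = 26*32 = 832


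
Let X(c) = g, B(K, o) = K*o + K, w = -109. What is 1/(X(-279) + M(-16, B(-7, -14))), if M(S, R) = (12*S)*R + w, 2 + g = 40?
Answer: -1/17543 ≈ -5.7003e-5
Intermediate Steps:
g = 38 (g = -2 + 40 = 38)
B(K, o) = K + K*o
M(S, R) = -109 + 12*R*S (M(S, R) = (12*S)*R - 109 = 12*R*S - 109 = -109 + 12*R*S)
X(c) = 38
1/(X(-279) + M(-16, B(-7, -14))) = 1/(38 + (-109 + 12*(-7*(1 - 14))*(-16))) = 1/(38 + (-109 + 12*(-7*(-13))*(-16))) = 1/(38 + (-109 + 12*91*(-16))) = 1/(38 + (-109 - 17472)) = 1/(38 - 17581) = 1/(-17543) = -1/17543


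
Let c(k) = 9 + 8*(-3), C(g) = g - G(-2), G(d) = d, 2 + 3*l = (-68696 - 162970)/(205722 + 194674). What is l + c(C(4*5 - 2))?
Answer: -9525139/600594 ≈ -15.860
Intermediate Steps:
l = -516229/600594 (l = -2/3 + ((-68696 - 162970)/(205722 + 194674))/3 = -2/3 + (-231666/400396)/3 = -2/3 + (-231666*1/400396)/3 = -2/3 + (1/3)*(-115833/200198) = -2/3 - 38611/200198 = -516229/600594 ≈ -0.85953)
C(g) = 2 + g (C(g) = g - 1*(-2) = g + 2 = 2 + g)
c(k) = -15 (c(k) = 9 - 24 = -15)
l + c(C(4*5 - 2)) = -516229/600594 - 15 = -9525139/600594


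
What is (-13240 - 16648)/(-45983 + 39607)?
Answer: 3736/797 ≈ 4.6876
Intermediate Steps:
(-13240 - 16648)/(-45983 + 39607) = -29888/(-6376) = -29888*(-1/6376) = 3736/797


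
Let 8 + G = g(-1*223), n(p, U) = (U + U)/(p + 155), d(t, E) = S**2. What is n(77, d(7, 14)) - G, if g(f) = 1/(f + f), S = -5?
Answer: 212577/25868 ≈ 8.2178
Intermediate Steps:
d(t, E) = 25 (d(t, E) = (-5)**2 = 25)
n(p, U) = 2*U/(155 + p) (n(p, U) = (2*U)/(155 + p) = 2*U/(155 + p))
g(f) = 1/(2*f)
G = -3569/446 (G = -8 + 1/(2*((-1*223))) = -8 + (1/2)/(-223) = -8 + (1/2)*(-1/223) = -8 - 1/446 = -3569/446 ≈ -8.0022)
n(77, d(7, 14)) - G = 2*25/(155 + 77) - 1*(-3569/446) = 2*25/232 + 3569/446 = 2*25*(1/232) + 3569/446 = 25/116 + 3569/446 = 212577/25868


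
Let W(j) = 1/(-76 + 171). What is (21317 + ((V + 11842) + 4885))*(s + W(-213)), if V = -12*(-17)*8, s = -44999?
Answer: -169611091104/95 ≈ -1.7854e+9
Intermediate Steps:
V = 1632 (V = 204*8 = 1632)
W(j) = 1/95
(21317 + ((V + 11842) + 4885))*(s + W(-213)) = (21317 + ((1632 + 11842) + 4885))*(-44999 + 1/95) = (21317 + (13474 + 4885))*(-4274904/95) = (21317 + 18359)*(-4274904/95) = 39676*(-4274904/95) = -169611091104/95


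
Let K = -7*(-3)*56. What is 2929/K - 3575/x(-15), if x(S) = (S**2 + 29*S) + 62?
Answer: 1159423/43512 ≈ 26.646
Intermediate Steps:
x(S) = 62 + S**2 + 29*S
K = 1176 (K = 21*56 = 1176)
2929/K - 3575/x(-15) = 2929/1176 - 3575/(62 + (-15)**2 + 29*(-15)) = 2929*(1/1176) - 3575/(62 + 225 - 435) = 2929/1176 - 3575/(-148) = 2929/1176 - 3575*(-1/148) = 2929/1176 + 3575/148 = 1159423/43512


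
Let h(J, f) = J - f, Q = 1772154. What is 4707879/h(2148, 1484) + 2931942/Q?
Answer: 1390838901809/196118376 ≈ 7091.8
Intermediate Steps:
4707879/h(2148, 1484) + 2931942/Q = 4707879/(2148 - 1*1484) + 2931942/1772154 = 4707879/(2148 - 1484) + 2931942*(1/1772154) = 4707879/664 + 488657/295359 = 1390838901809/196118376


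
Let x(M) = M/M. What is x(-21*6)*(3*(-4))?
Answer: -12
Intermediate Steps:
x(M) = 1
x(-21*6)*(3*(-4)) = 1*(3*(-4)) = 1*(-12) = -12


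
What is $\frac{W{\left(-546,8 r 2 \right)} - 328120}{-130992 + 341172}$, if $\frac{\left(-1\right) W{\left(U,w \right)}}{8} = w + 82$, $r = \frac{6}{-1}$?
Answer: $- \frac{27334}{17515} \approx -1.5606$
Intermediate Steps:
$r = -6$ ($r = 6 \left(-1\right) = -6$)
$W{\left(U,w \right)} = -656 - 8 w$ ($W{\left(U,w \right)} = - 8 \left(w + 82\right) = - 8 \left(82 + w\right) = -656 - 8 w$)
$\frac{W{\left(-546,8 r 2 \right)} - 328120}{-130992 + 341172} = \frac{\left(-656 - 8 \cdot 8 \left(-6\right) 2\right) - 328120}{-130992 + 341172} = \frac{\left(-656 - 8 \left(\left(-48\right) 2\right)\right) - 328120}{210180} = \left(\left(-656 - -768\right) - 328120\right) \frac{1}{210180} = \left(\left(-656 + 768\right) - 328120\right) \frac{1}{210180} = \left(112 - 328120\right) \frac{1}{210180} = \left(-328008\right) \frac{1}{210180} = - \frac{27334}{17515}$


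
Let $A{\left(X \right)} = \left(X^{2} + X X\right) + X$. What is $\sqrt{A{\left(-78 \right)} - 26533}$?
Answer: $i \sqrt{14443} \approx 120.18 i$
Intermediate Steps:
$A{\left(X \right)} = X + 2 X^{2}$ ($A{\left(X \right)} = \left(X^{2} + X^{2}\right) + X = 2 X^{2} + X = X + 2 X^{2}$)
$\sqrt{A{\left(-78 \right)} - 26533} = \sqrt{- 78 \left(1 + 2 \left(-78\right)\right) - 26533} = \sqrt{- 78 \left(1 - 156\right) - 26533} = \sqrt{\left(-78\right) \left(-155\right) - 26533} = \sqrt{12090 - 26533} = \sqrt{-14443} = i \sqrt{14443}$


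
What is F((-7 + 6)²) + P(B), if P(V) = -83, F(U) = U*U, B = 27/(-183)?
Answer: -82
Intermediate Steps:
B = -9/61 (B = 27*(-1/183) = -9/61 ≈ -0.14754)
F(U) = U²
F((-7 + 6)²) + P(B) = ((-7 + 6)²)² - 83 = ((-1)²)² - 83 = 1² - 83 = 1 - 83 = -82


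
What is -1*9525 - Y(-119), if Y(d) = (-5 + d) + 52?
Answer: -9453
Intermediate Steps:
Y(d) = 47 + d
-1*9525 - Y(-119) = -1*9525 - (47 - 119) = -9525 - 1*(-72) = -9525 + 72 = -9453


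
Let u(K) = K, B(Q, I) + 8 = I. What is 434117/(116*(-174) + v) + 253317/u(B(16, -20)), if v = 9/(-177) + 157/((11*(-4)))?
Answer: -13307154061199/1467397652 ≈ -9068.5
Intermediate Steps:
B(Q, I) = -8 + I
v = -9395/2596 (v = 9*(-1/177) + 157/(-44) = -3/59 + 157*(-1/44) = -3/59 - 157/44 = -9395/2596 ≈ -3.6190)
434117/(116*(-174) + v) + 253317/u(B(16, -20)) = 434117/(116*(-174) - 9395/2596) + 253317/(-8 - 20) = 434117/(-20184 - 9395/2596) + 253317/(-28) = 434117/(-52407059/2596) + 253317*(-1/28) = 434117*(-2596/52407059) - 253317/28 = -1126967732/52407059 - 253317/28 = -13307154061199/1467397652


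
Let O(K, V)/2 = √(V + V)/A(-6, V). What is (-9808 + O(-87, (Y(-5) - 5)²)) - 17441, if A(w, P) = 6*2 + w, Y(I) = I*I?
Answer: -27249 + 20*√2/3 ≈ -27240.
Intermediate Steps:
Y(I) = I²
A(w, P) = 12 + w
O(K, V) = √2*√V/3 (O(K, V) = 2*(√(V + V)/(12 - 6)) = 2*(√(2*V)/6) = 2*((√2*√V)*(⅙)) = 2*(√2*√V/6) = √2*√V/3)
(-9808 + O(-87, (Y(-5) - 5)²)) - 17441 = (-9808 + √2*√(((-5)² - 5)²)/3) - 17441 = (-9808 + √2*√((25 - 5)²)/3) - 17441 = (-9808 + √2*√(20²)/3) - 17441 = (-9808 + √2*√400/3) - 17441 = (-9808 + (⅓)*√2*20) - 17441 = (-9808 + 20*√2/3) - 17441 = -27249 + 20*√2/3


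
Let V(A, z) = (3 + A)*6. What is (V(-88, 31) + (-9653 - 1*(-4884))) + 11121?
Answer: 5842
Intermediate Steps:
V(A, z) = 18 + 6*A
(V(-88, 31) + (-9653 - 1*(-4884))) + 11121 = ((18 + 6*(-88)) + (-9653 - 1*(-4884))) + 11121 = ((18 - 528) + (-9653 + 4884)) + 11121 = (-510 - 4769) + 11121 = -5279 + 11121 = 5842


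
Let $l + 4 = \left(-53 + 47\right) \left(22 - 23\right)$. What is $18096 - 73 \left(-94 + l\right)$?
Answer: $24812$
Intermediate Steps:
$l = 2$ ($l = -4 + \left(-53 + 47\right) \left(22 - 23\right) = -4 - -6 = -4 + 6 = 2$)
$18096 - 73 \left(-94 + l\right) = 18096 - 73 \left(-94 + 2\right) = 18096 - -6716 = 18096 + 6716 = 24812$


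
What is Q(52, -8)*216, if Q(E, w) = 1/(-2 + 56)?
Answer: 4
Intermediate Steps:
Q(E, w) = 1/54
Q(52, -8)*216 = (1/54)*216 = 4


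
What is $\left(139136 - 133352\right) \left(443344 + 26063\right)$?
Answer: $2715050088$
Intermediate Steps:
$\left(139136 - 133352\right) \left(443344 + 26063\right) = 5784 \cdot 469407 = 2715050088$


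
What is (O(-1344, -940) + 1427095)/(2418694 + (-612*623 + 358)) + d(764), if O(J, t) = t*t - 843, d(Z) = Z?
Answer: 389792679/509444 ≈ 765.13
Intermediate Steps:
O(J, t) = -843 + t**2 (O(J, t) = t**2 - 843 = -843 + t**2)
(O(-1344, -940) + 1427095)/(2418694 + (-612*623 + 358)) + d(764) = ((-843 + (-940)**2) + 1427095)/(2418694 + (-612*623 + 358)) + 764 = ((-843 + 883600) + 1427095)/(2418694 + (-381276 + 358)) + 764 = (882757 + 1427095)/(2418694 - 380918) + 764 = 2309852/2037776 + 764 = 2309852*(1/2037776) + 764 = 577463/509444 + 764 = 389792679/509444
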